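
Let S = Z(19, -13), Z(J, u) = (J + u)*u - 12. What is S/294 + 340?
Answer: 16645/49 ≈ 339.69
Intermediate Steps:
Z(J, u) = -12 + u*(J + u) (Z(J, u) = u*(J + u) - 12 = -12 + u*(J + u))
S = -90 (S = -12 + (-13)**2 + 19*(-13) = -12 + 169 - 247 = -90)
S/294 + 340 = -90/294 + 340 = (1/294)*(-90) + 340 = -15/49 + 340 = 16645/49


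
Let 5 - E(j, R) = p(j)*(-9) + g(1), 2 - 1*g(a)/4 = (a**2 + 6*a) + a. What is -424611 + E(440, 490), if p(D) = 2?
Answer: -424564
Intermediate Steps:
g(a) = 8 - 28*a - 4*a**2 (g(a) = 8 - 4*((a**2 + 6*a) + a) = 8 - 4*(a**2 + 7*a) = 8 + (-28*a - 4*a**2) = 8 - 28*a - 4*a**2)
E(j, R) = 47 (E(j, R) = 5 - (2*(-9) + (8 - 28*1 - 4*1**2)) = 5 - (-18 + (8 - 28 - 4*1)) = 5 - (-18 + (8 - 28 - 4)) = 5 - (-18 - 24) = 5 - 1*(-42) = 5 + 42 = 47)
-424611 + E(440, 490) = -424611 + 47 = -424564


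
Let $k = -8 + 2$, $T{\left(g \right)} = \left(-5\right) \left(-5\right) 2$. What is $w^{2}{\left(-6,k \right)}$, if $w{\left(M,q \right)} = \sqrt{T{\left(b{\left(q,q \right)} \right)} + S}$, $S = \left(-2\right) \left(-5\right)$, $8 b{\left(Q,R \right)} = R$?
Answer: $60$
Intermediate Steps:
$b{\left(Q,R \right)} = \frac{R}{8}$
$S = 10$
$T{\left(g \right)} = 50$ ($T{\left(g \right)} = 25 \cdot 2 = 50$)
$k = -6$
$w{\left(M,q \right)} = 2 \sqrt{15}$ ($w{\left(M,q \right)} = \sqrt{50 + 10} = \sqrt{60} = 2 \sqrt{15}$)
$w^{2}{\left(-6,k \right)} = \left(2 \sqrt{15}\right)^{2} = 60$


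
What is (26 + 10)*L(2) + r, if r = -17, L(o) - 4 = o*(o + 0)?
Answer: 271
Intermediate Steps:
L(o) = 4 + o**2 (L(o) = 4 + o*(o + 0) = 4 + o*o = 4 + o**2)
(26 + 10)*L(2) + r = (26 + 10)*(4 + 2**2) - 17 = 36*(4 + 4) - 17 = 36*8 - 17 = 288 - 17 = 271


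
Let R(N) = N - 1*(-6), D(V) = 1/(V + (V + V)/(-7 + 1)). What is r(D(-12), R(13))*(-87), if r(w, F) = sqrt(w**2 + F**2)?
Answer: -87*sqrt(23105)/8 ≈ -1653.0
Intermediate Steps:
D(V) = 3/(2*V) (D(V) = 1/(V + (2*V)/(-6)) = 1/(V + (2*V)*(-1/6)) = 1/(V - V/3) = 1/(2*V/3) = 3/(2*V))
R(N) = 6 + N (R(N) = N + 6 = 6 + N)
r(w, F) = sqrt(F**2 + w**2)
r(D(-12), R(13))*(-87) = sqrt((6 + 13)**2 + ((3/2)/(-12))**2)*(-87) = sqrt(19**2 + ((3/2)*(-1/12))**2)*(-87) = sqrt(361 + (-1/8)**2)*(-87) = sqrt(361 + 1/64)*(-87) = sqrt(23105/64)*(-87) = (sqrt(23105)/8)*(-87) = -87*sqrt(23105)/8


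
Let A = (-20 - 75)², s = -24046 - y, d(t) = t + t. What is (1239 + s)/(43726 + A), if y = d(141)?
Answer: -23089/52751 ≈ -0.43770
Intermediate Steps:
d(t) = 2*t
y = 282 (y = 2*141 = 282)
s = -24328 (s = -24046 - 1*282 = -24046 - 282 = -24328)
A = 9025 (A = (-95)² = 9025)
(1239 + s)/(43726 + A) = (1239 - 24328)/(43726 + 9025) = -23089/52751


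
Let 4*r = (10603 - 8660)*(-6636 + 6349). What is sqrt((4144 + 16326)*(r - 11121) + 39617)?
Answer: I*sqrt(12325340282)/2 ≈ 55510.0*I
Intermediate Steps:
r = -557641/4 (r = ((10603 - 8660)*(-6636 + 6349))/4 = (1943*(-287))/4 = (1/4)*(-557641) = -557641/4 ≈ -1.3941e+5)
sqrt((4144 + 16326)*(r - 11121) + 39617) = sqrt((4144 + 16326)*(-557641/4 - 11121) + 39617) = sqrt(20470*(-602125/4) + 39617) = sqrt(-6162749375/2 + 39617) = sqrt(-6162670141/2) = I*sqrt(12325340282)/2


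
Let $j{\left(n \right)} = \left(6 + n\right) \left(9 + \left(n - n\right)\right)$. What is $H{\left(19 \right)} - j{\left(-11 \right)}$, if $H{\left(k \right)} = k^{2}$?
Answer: $406$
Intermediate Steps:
$j{\left(n \right)} = 54 + 9 n$ ($j{\left(n \right)} = \left(6 + n\right) \left(9 + 0\right) = \left(6 + n\right) 9 = 54 + 9 n$)
$H{\left(19 \right)} - j{\left(-11 \right)} = 19^{2} - \left(54 + 9 \left(-11\right)\right) = 361 - \left(54 - 99\right) = 361 - -45 = 361 + 45 = 406$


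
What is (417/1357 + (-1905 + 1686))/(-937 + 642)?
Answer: 296766/400315 ≈ 0.74133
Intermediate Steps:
(417/1357 + (-1905 + 1686))/(-937 + 642) = (417*(1/1357) - 219)/(-295) = (417/1357 - 219)*(-1/295) = -296766/1357*(-1/295) = 296766/400315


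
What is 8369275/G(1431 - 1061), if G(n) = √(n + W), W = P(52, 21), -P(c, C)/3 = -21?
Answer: 8369275*√433/433 ≈ 4.0220e+5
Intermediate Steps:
P(c, C) = 63 (P(c, C) = -3*(-21) = 63)
W = 63
G(n) = √(63 + n) (G(n) = √(n + 63) = √(63 + n))
8369275/G(1431 - 1061) = 8369275/(√(63 + (1431 - 1061))) = 8369275/(√(63 + 370)) = 8369275/(√433) = 8369275*(√433/433) = 8369275*√433/433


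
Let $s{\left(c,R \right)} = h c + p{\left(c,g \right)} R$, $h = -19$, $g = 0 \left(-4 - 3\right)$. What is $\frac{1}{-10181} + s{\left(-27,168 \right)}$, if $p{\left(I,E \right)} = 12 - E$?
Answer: $\frac{25747748}{10181} \approx 2529.0$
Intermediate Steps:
$g = 0$ ($g = 0 \left(-7\right) = 0$)
$s{\left(c,R \right)} = - 19 c + 12 R$ ($s{\left(c,R \right)} = - 19 c + \left(12 - 0\right) R = - 19 c + \left(12 + 0\right) R = - 19 c + 12 R$)
$\frac{1}{-10181} + s{\left(-27,168 \right)} = \frac{1}{-10181} + \left(\left(-19\right) \left(-27\right) + 12 \cdot 168\right) = - \frac{1}{10181} + \left(513 + 2016\right) = - \frac{1}{10181} + 2529 = \frac{25747748}{10181}$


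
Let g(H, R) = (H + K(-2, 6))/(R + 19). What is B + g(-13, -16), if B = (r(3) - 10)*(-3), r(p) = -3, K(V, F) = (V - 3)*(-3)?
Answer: 119/3 ≈ 39.667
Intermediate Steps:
K(V, F) = 9 - 3*V (K(V, F) = (-3 + V)*(-3) = 9 - 3*V)
g(H, R) = (15 + H)/(19 + R) (g(H, R) = (H + (9 - 3*(-2)))/(R + 19) = (H + (9 + 6))/(19 + R) = (H + 15)/(19 + R) = (15 + H)/(19 + R))
B = 39 (B = (-3 - 10)*(-3) = -13*(-3) = 39)
B + g(-13, -16) = 39 + (15 - 13)/(19 - 16) = 39 + 2/3 = 39 + (⅓)*2 = 39 + ⅔ = 119/3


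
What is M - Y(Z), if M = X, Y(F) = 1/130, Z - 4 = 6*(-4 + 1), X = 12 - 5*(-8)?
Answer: 6759/130 ≈ 51.992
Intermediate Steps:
X = 52 (X = 12 + 40 = 52)
Z = -14 (Z = 4 + 6*(-4 + 1) = 4 + 6*(-3) = 4 - 18 = -14)
Y(F) = 1/130
M = 52
M - Y(Z) = 52 - 1*1/130 = 52 - 1/130 = 6759/130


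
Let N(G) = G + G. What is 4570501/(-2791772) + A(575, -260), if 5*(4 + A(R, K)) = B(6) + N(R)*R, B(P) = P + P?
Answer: 1846014048319/13958860 ≈ 1.3225e+5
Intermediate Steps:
N(G) = 2*G
B(P) = 2*P
A(R, K) = -8/5 + 2*R**2/5 (A(R, K) = -4 + (2*6 + (2*R)*R)/5 = -4 + (12 + 2*R**2)/5 = -4 + (12/5 + 2*R**2/5) = -8/5 + 2*R**2/5)
4570501/(-2791772) + A(575, -260) = 4570501/(-2791772) + (-8/5 + (2/5)*575**2) = 4570501*(-1/2791772) + (-8/5 + (2/5)*330625) = -4570501/2791772 + (-8/5 + 132250) = -4570501/2791772 + 661242/5 = 1846014048319/13958860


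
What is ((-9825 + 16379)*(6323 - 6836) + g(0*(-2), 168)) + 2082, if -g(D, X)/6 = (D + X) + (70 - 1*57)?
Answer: -3361206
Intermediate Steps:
g(D, X) = -78 - 6*D - 6*X (g(D, X) = -6*((D + X) + (70 - 1*57)) = -6*((D + X) + (70 - 57)) = -6*((D + X) + 13) = -6*(13 + D + X) = -78 - 6*D - 6*X)
((-9825 + 16379)*(6323 - 6836) + g(0*(-2), 168)) + 2082 = ((-9825 + 16379)*(6323 - 6836) + (-78 - 0*(-2) - 6*168)) + 2082 = (6554*(-513) + (-78 - 6*0 - 1008)) + 2082 = (-3362202 + (-78 + 0 - 1008)) + 2082 = (-3362202 - 1086) + 2082 = -3363288 + 2082 = -3361206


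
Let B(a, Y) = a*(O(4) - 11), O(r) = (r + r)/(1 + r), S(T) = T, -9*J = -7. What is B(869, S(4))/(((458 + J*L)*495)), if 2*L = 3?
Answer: -7426/206625 ≈ -0.035940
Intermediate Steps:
L = 3/2 (L = (½)*3 = 3/2 ≈ 1.5000)
J = 7/9 (J = -⅑*(-7) = 7/9 ≈ 0.77778)
O(r) = 2*r/(1 + r) (O(r) = (2*r)/(1 + r) = 2*r/(1 + r))
B(a, Y) = -47*a/5 (B(a, Y) = a*(2*4/(1 + 4) - 11) = a*(2*4/5 - 11) = a*(2*4*(⅕) - 11) = a*(8/5 - 11) = a*(-47/5) = -47*a/5)
B(869, S(4))/(((458 + J*L)*495)) = (-47/5*869)/(((458 + (7/9)*(3/2))*495)) = -40843*1/(495*(458 + 7/6))/5 = -40843/(5*((2755/6)*495)) = -40843/(5*454575/2) = -40843/5*2/454575 = -7426/206625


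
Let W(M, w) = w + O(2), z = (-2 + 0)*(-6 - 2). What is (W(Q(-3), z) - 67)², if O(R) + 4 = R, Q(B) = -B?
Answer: 2809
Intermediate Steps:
O(R) = -4 + R
z = 16 (z = -2*(-8) = 16)
W(M, w) = -2 + w (W(M, w) = w + (-4 + 2) = w - 2 = -2 + w)
(W(Q(-3), z) - 67)² = ((-2 + 16) - 67)² = (14 - 67)² = (-53)² = 2809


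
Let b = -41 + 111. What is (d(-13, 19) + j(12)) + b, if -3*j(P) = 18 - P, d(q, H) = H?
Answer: 87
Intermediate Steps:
b = 70
j(P) = -6 + P/3 (j(P) = -(18 - P)/3 = -6 + P/3)
(d(-13, 19) + j(12)) + b = (19 + (-6 + (1/3)*12)) + 70 = (19 + (-6 + 4)) + 70 = (19 - 2) + 70 = 17 + 70 = 87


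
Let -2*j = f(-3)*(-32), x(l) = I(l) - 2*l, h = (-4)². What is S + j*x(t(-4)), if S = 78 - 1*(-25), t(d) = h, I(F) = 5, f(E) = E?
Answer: 1399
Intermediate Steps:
h = 16
t(d) = 16
x(l) = 5 - 2*l
S = 103 (S = 78 + 25 = 103)
j = -48 (j = -(-3)*(-32)/2 = -½*96 = -48)
S + j*x(t(-4)) = 103 - 48*(5 - 2*16) = 103 - 48*(5 - 32) = 103 - 48*(-27) = 103 + 1296 = 1399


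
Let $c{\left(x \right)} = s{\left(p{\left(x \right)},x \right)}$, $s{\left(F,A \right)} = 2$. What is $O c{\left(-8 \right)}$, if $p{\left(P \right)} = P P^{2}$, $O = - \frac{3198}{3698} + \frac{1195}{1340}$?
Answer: $\frac{13379}{247766} \approx 0.053999$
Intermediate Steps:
$O = \frac{13379}{495532}$ ($O = \left(-3198\right) \frac{1}{3698} + 1195 \cdot \frac{1}{1340} = - \frac{1599}{1849} + \frac{239}{268} = \frac{13379}{495532} \approx 0.026999$)
$p{\left(P \right)} = P^{3}$
$c{\left(x \right)} = 2$
$O c{\left(-8 \right)} = \frac{13379}{495532} \cdot 2 = \frac{13379}{247766}$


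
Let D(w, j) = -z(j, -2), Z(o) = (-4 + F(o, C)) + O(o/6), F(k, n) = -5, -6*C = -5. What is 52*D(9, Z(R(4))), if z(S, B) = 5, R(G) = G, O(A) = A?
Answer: -260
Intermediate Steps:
C = ⅚ (C = -⅙*(-5) = ⅚ ≈ 0.83333)
Z(o) = -9 + o/6 (Z(o) = (-4 - 5) + o/6 = -9 + o*(⅙) = -9 + o/6)
D(w, j) = -5 (D(w, j) = -1*5 = -5)
52*D(9, Z(R(4))) = 52*(-5) = -260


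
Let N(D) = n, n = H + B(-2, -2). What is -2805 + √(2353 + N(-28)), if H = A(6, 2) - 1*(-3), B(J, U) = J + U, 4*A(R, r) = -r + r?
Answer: -2805 + 28*√3 ≈ -2756.5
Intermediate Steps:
A(R, r) = 0 (A(R, r) = (-r + r)/4 = (¼)*0 = 0)
H = 3 (H = 0 - 1*(-3) = 0 + 3 = 3)
n = -1 (n = 3 + (-2 - 2) = 3 - 4 = -1)
N(D) = -1
-2805 + √(2353 + N(-28)) = -2805 + √(2353 - 1) = -2805 + √2352 = -2805 + 28*√3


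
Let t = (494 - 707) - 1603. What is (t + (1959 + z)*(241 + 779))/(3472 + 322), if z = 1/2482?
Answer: 72867301/138481 ≈ 526.19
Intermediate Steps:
t = -1816 (t = -213 - 1603 = -1816)
z = 1/2482 ≈ 0.00040290
(t + (1959 + z)*(241 + 779))/(3472 + 322) = (-1816 + (1959 + 1/2482)*(241 + 779))/(3472 + 322) = (-1816 + (4862239/2482)*1020)/3794 = (-1816 + 145867170/73)*(1/3794) = (145734602/73)*(1/3794) = 72867301/138481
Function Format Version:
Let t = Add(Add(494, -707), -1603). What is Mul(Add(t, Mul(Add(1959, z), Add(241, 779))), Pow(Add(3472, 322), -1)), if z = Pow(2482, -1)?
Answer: Rational(72867301, 138481) ≈ 526.19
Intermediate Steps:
t = -1816 (t = Add(-213, -1603) = -1816)
z = Rational(1, 2482) ≈ 0.00040290
Mul(Add(t, Mul(Add(1959, z), Add(241, 779))), Pow(Add(3472, 322), -1)) = Mul(Add(-1816, Mul(Add(1959, Rational(1, 2482)), Add(241, 779))), Pow(Add(3472, 322), -1)) = Mul(Add(-1816, Mul(Rational(4862239, 2482), 1020)), Pow(3794, -1)) = Mul(Add(-1816, Rational(145867170, 73)), Rational(1, 3794)) = Mul(Rational(145734602, 73), Rational(1, 3794)) = Rational(72867301, 138481)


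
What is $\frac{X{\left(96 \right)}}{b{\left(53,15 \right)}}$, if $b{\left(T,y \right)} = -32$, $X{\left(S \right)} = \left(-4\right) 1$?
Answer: $\frac{1}{8} \approx 0.125$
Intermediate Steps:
$X{\left(S \right)} = -4$
$\frac{X{\left(96 \right)}}{b{\left(53,15 \right)}} = - \frac{4}{-32} = \left(-4\right) \left(- \frac{1}{32}\right) = \frac{1}{8}$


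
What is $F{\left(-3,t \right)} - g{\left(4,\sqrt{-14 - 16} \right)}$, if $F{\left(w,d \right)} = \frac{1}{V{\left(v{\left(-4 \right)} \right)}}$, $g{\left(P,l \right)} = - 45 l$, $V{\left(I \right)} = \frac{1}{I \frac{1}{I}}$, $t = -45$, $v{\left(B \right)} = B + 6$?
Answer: $1 + 45 i \sqrt{30} \approx 1.0 + 246.48 i$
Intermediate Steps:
$v{\left(B \right)} = 6 + B$
$V{\left(I \right)} = 1$ ($V{\left(I \right)} = 1^{-1} = 1$)
$F{\left(w,d \right)} = 1$ ($F{\left(w,d \right)} = 1^{-1} = 1$)
$F{\left(-3,t \right)} - g{\left(4,\sqrt{-14 - 16} \right)} = 1 - - 45 \sqrt{-14 - 16} = 1 - - 45 \sqrt{-30} = 1 - - 45 i \sqrt{30} = 1 + 45 i \sqrt{30}$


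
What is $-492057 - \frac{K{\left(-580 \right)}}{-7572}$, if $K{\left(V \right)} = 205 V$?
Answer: $- \frac{931493626}{1893} \approx -4.9207 \cdot 10^{5}$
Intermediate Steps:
$-492057 - \frac{K{\left(-580 \right)}}{-7572} = -492057 - \frac{205 \left(-580\right)}{-7572} = -492057 - \left(-118900\right) \left(- \frac{1}{7572}\right) = -492057 - \frac{29725}{1893} = - \frac{931493626}{1893}$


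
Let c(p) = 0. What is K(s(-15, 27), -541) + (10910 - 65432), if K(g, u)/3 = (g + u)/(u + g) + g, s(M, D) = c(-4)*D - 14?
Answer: -54561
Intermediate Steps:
s(M, D) = -14 (s(M, D) = 0*D - 14 = 0 - 14 = -14)
K(g, u) = 3 + 3*g (K(g, u) = 3*((g + u)/(u + g) + g) = 3*((g + u)/(g + u) + g) = 3*(1 + g) = 3 + 3*g)
K(s(-15, 27), -541) + (10910 - 65432) = (3 + 3*(-14)) + (10910 - 65432) = (3 - 42) - 54522 = -39 - 54522 = -54561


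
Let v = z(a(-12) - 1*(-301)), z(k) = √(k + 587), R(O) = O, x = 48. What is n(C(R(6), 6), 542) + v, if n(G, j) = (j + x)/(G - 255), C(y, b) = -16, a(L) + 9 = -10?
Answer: -590/271 + √869 ≈ 27.302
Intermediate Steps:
a(L) = -19 (a(L) = -9 - 10 = -19)
z(k) = √(587 + k)
n(G, j) = (48 + j)/(-255 + G) (n(G, j) = (j + 48)/(G - 255) = (48 + j)/(-255 + G))
v = √869 (v = √(587 + (-19 - 1*(-301))) = √(587 + (-19 + 301)) = √(587 + 282) = √869 ≈ 29.479)
n(C(R(6), 6), 542) + v = (48 + 542)/(-255 - 16) + √869 = 590/(-271) + √869 = -1/271*590 + √869 = -590/271 + √869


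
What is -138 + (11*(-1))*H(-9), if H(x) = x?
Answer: -39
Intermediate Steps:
-138 + (11*(-1))*H(-9) = -138 + (11*(-1))*(-9) = -138 - 11*(-9) = -138 + 99 = -39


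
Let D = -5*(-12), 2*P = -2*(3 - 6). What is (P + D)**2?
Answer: 3969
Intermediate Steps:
P = 3 (P = (-2*(3 - 6))/2 = (-2*(-3))/2 = (1/2)*6 = 3)
D = 60
(P + D)**2 = (3 + 60)**2 = 63**2 = 3969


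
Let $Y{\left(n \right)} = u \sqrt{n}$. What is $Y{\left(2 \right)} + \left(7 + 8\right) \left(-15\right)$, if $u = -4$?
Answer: $-225 - 4 \sqrt{2} \approx -230.66$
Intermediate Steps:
$Y{\left(n \right)} = - 4 \sqrt{n}$
$Y{\left(2 \right)} + \left(7 + 8\right) \left(-15\right) = - 4 \sqrt{2} + \left(7 + 8\right) \left(-15\right) = - 4 \sqrt{2} + 15 \left(-15\right) = - 4 \sqrt{2} - 225 = -225 - 4 \sqrt{2}$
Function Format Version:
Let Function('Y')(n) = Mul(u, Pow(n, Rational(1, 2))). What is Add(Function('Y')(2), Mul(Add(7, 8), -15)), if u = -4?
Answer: Add(-225, Mul(-4, Pow(2, Rational(1, 2)))) ≈ -230.66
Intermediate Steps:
Function('Y')(n) = Mul(-4, Pow(n, Rational(1, 2)))
Add(Function('Y')(2), Mul(Add(7, 8), -15)) = Add(Mul(-4, Pow(2, Rational(1, 2))), Mul(Add(7, 8), -15)) = Add(Mul(-4, Pow(2, Rational(1, 2))), Mul(15, -15)) = Add(Mul(-4, Pow(2, Rational(1, 2))), -225) = Add(-225, Mul(-4, Pow(2, Rational(1, 2))))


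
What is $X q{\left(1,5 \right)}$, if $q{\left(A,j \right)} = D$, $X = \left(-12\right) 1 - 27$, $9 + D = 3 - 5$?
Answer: $429$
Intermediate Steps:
$D = -11$ ($D = -9 + \left(3 - 5\right) = -9 - 2 = -11$)
$X = -39$ ($X = -12 - 27 = -39$)
$q{\left(A,j \right)} = -11$
$X q{\left(1,5 \right)} = \left(-39\right) \left(-11\right) = 429$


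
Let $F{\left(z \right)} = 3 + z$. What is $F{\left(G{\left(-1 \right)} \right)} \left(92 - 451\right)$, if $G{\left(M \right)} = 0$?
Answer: $-1077$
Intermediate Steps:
$F{\left(G{\left(-1 \right)} \right)} \left(92 - 451\right) = \left(3 + 0\right) \left(92 - 451\right) = 3 \left(-359\right) = -1077$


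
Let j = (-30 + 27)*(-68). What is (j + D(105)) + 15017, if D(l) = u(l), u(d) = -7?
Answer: 15214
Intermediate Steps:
j = 204 (j = -3*(-68) = 204)
D(l) = -7
(j + D(105)) + 15017 = (204 - 7) + 15017 = 197 + 15017 = 15214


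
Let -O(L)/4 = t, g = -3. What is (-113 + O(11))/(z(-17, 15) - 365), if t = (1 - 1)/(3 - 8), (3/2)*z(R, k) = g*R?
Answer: 113/331 ≈ 0.34139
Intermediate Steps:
z(R, k) = -2*R (z(R, k) = 2*(-3*R)/3 = -2*R)
t = 0 (t = 0/(-5) = 0*(-⅕) = 0)
O(L) = 0 (O(L) = -4*0 = 0)
(-113 + O(11))/(z(-17, 15) - 365) = (-113 + 0)/(-2*(-17) - 365) = -113/(34 - 365) = -113/(-331) = -113*(-1/331) = 113/331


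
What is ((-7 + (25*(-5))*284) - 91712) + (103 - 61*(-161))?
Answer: -117295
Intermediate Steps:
((-7 + (25*(-5))*284) - 91712) + (103 - 61*(-161)) = ((-7 - 125*284) - 91712) + (103 + 9821) = ((-7 - 35500) - 91712) + 9924 = (-35507 - 91712) + 9924 = -127219 + 9924 = -117295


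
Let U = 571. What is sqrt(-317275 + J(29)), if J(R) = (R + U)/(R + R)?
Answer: 5*I*sqrt(10672783)/29 ≈ 563.26*I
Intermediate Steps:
J(R) = (571 + R)/(2*R) (J(R) = (R + 571)/(R + R) = (571 + R)/((2*R)) = (571 + R)*(1/(2*R)) = (571 + R)/(2*R))
sqrt(-317275 + J(29)) = sqrt(-317275 + (1/2)*(571 + 29)/29) = sqrt(-317275 + (1/2)*(1/29)*600) = sqrt(-317275 + 300/29) = sqrt(-9200675/29) = 5*I*sqrt(10672783)/29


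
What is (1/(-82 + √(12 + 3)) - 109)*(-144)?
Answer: 105316272/6709 + 144*√15/6709 ≈ 15698.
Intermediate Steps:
(1/(-82 + √(12 + 3)) - 109)*(-144) = (1/(-82 + √15) - 109)*(-144) = (-109 + 1/(-82 + √15))*(-144) = 15696 - 144/(-82 + √15)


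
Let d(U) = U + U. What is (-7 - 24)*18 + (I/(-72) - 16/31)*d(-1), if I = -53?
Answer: -623219/1116 ≈ -558.44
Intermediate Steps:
d(U) = 2*U
(-7 - 24)*18 + (I/(-72) - 16/31)*d(-1) = (-7 - 24)*18 + (-53/(-72) - 16/31)*(2*(-1)) = -31*18 + (-53*(-1/72) - 16*1/31)*(-2) = -558 + (53/72 - 16/31)*(-2) = -558 + (491/2232)*(-2) = -558 - 491/1116 = -623219/1116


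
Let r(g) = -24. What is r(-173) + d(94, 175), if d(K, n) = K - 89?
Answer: -19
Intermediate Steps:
d(K, n) = -89 + K
r(-173) + d(94, 175) = -24 + (-89 + 94) = -24 + 5 = -19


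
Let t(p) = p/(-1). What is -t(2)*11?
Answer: 22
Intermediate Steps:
t(p) = -p (t(p) = p*(-1) = -p)
-t(2)*11 = -(-1)*2*11 = -1*(-2)*11 = 2*11 = 22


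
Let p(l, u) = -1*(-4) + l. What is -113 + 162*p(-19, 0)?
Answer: -2543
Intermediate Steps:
p(l, u) = 4 + l
-113 + 162*p(-19, 0) = -113 + 162*(4 - 19) = -113 + 162*(-15) = -113 - 2430 = -2543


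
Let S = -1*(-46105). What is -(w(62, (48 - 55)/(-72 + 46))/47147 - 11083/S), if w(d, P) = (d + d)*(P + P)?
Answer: 6752873473/28258261655 ≈ 0.23897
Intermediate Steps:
S = 46105
w(d, P) = 4*P*d (w(d, P) = (2*d)*(2*P) = 4*P*d)
-(w(62, (48 - 55)/(-72 + 46))/47147 - 11083/S) = -((4*((48 - 55)/(-72 + 46))*62)/47147 - 11083/46105) = -((4*(-7/(-26))*62)*(1/47147) - 11083*1/46105) = -((4*(-7*(-1/26))*62)*(1/47147) - 11083/46105) = -((4*(7/26)*62)*(1/47147) - 11083/46105) = -((868/13)*(1/47147) - 11083/46105) = -(868/612911 - 11083/46105) = -1*(-6752873473/28258261655) = 6752873473/28258261655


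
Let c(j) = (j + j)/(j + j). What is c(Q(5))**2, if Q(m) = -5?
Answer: 1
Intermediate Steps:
c(j) = 1 (c(j) = (2*j)/((2*j)) = (2*j)*(1/(2*j)) = 1)
c(Q(5))**2 = 1**2 = 1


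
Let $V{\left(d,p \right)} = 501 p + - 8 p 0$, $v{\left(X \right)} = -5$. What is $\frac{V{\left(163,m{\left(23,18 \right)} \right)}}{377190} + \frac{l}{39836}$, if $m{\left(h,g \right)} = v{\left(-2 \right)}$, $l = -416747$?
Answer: $- \frac{5243086337}{500858028} \approx -10.468$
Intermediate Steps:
$m{\left(h,g \right)} = -5$
$V{\left(d,p \right)} = 501 p$ ($V{\left(d,p \right)} = 501 p + 0 = 501 p$)
$\frac{V{\left(163,m{\left(23,18 \right)} \right)}}{377190} + \frac{l}{39836} = \frac{501 \left(-5\right)}{377190} - \frac{416747}{39836} = \left(-2505\right) \frac{1}{377190} - \frac{416747}{39836} = - \frac{167}{25146} - \frac{416747}{39836} = - \frac{5243086337}{500858028}$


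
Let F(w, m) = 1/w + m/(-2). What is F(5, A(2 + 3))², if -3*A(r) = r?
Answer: 961/900 ≈ 1.0678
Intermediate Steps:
A(r) = -r/3
F(w, m) = 1/w - m/2 (F(w, m) = 1/w + m*(-½) = 1/w - m/2)
F(5, A(2 + 3))² = (1/5 - (-1)*(2 + 3)/6)² = (⅕ - (-1)*5/6)² = (⅕ - ½*(-5/3))² = (⅕ + ⅚)² = (31/30)² = 961/900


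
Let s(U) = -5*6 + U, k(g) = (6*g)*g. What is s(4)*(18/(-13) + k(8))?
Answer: -9948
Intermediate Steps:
k(g) = 6*g²
s(U) = -30 + U
s(4)*(18/(-13) + k(8)) = (-30 + 4)*(18/(-13) + 6*8²) = -26*(18*(-1/13) + 6*64) = -26*(-18/13 + 384) = -26*4974/13 = -9948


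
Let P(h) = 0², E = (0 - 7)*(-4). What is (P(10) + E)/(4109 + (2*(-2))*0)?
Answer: 4/587 ≈ 0.0068143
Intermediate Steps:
E = 28 (E = -7*(-4) = 28)
P(h) = 0
(P(10) + E)/(4109 + (2*(-2))*0) = (0 + 28)/(4109 + (2*(-2))*0) = 28/(4109 - 4*0) = 28/(4109 + 0) = 28/4109 = 28*(1/4109) = 4/587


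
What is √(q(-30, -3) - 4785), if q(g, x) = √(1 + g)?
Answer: √(-4785 + I*√29) ≈ 0.0389 + 69.174*I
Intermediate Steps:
√(q(-30, -3) - 4785) = √(√(1 - 30) - 4785) = √(√(-29) - 4785) = √(I*√29 - 4785) = √(-4785 + I*√29)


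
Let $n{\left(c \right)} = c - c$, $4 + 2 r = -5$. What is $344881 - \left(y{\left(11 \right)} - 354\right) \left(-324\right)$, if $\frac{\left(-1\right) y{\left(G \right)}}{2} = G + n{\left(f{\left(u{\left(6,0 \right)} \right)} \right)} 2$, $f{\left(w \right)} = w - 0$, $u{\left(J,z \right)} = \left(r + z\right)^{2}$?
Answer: $223057$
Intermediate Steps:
$r = - \frac{9}{2}$ ($r = -2 + \frac{1}{2} \left(-5\right) = -2 - \frac{5}{2} = - \frac{9}{2} \approx -4.5$)
$u{\left(J,z \right)} = \left(- \frac{9}{2} + z\right)^{2}$
$f{\left(w \right)} = w$ ($f{\left(w \right)} = w + 0 = w$)
$n{\left(c \right)} = 0$
$y{\left(G \right)} = - 2 G$ ($y{\left(G \right)} = - 2 \left(G + 0 \cdot 2\right) = - 2 \left(G + 0\right) = - 2 G$)
$344881 - \left(y{\left(11 \right)} - 354\right) \left(-324\right) = 344881 - \left(\left(-2\right) 11 - 354\right) \left(-324\right) = 344881 - \left(-22 - 354\right) \left(-324\right) = 344881 - \left(-376\right) \left(-324\right) = 344881 - 121824 = 223057$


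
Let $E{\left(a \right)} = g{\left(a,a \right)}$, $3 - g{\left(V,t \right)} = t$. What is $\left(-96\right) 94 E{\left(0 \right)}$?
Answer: $-27072$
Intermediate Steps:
$g{\left(V,t \right)} = 3 - t$
$E{\left(a \right)} = 3 - a$
$\left(-96\right) 94 E{\left(0 \right)} = \left(-96\right) 94 \left(3 - 0\right) = - 9024 \left(3 + 0\right) = \left(-9024\right) 3 = -27072$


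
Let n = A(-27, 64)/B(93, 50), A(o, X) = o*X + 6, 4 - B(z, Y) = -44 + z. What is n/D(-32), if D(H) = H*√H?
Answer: 287*I*√2/1920 ≈ 0.2114*I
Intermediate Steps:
B(z, Y) = 48 - z (B(z, Y) = 4 - (-44 + z) = 4 + (44 - z) = 48 - z)
D(H) = H^(3/2)
A(o, X) = 6 + X*o (A(o, X) = X*o + 6 = 6 + X*o)
n = 574/15 (n = (6 + 64*(-27))/(48 - 1*93) = (6 - 1728)/(48 - 93) = -1722/(-45) = -1722*(-1/45) = 574/15 ≈ 38.267)
n/D(-32) = 574/(15*((-32)^(3/2))) = 574/(15*((-128*I*√2))) = 574*(I*√2/256)/15 = 287*I*√2/1920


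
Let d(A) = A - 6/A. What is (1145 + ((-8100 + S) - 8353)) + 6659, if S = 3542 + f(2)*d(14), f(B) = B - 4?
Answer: -35939/7 ≈ -5134.1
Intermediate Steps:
f(B) = -4 + B
S = 24604/7 (S = 3542 + (-4 + 2)*(14 - 6/14) = 3542 - 2*(14 - 6*1/14) = 3542 - 2*(14 - 3/7) = 3542 - 2*95/7 = 3542 - 190/7 = 24604/7 ≈ 3514.9)
(1145 + ((-8100 + S) - 8353)) + 6659 = (1145 + ((-8100 + 24604/7) - 8353)) + 6659 = (1145 + (-32096/7 - 8353)) + 6659 = (1145 - 90567/7) + 6659 = -82552/7 + 6659 = -35939/7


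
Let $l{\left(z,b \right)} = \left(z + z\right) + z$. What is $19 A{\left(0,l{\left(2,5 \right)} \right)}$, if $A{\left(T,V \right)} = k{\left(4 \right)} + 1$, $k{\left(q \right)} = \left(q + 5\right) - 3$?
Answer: $133$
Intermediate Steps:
$k{\left(q \right)} = 2 + q$ ($k{\left(q \right)} = \left(5 + q\right) - 3 = 2 + q$)
$l{\left(z,b \right)} = 3 z$ ($l{\left(z,b \right)} = 2 z + z = 3 z$)
$A{\left(T,V \right)} = 7$ ($A{\left(T,V \right)} = \left(2 + 4\right) + 1 = 6 + 1 = 7$)
$19 A{\left(0,l{\left(2,5 \right)} \right)} = 19 \cdot 7 = 133$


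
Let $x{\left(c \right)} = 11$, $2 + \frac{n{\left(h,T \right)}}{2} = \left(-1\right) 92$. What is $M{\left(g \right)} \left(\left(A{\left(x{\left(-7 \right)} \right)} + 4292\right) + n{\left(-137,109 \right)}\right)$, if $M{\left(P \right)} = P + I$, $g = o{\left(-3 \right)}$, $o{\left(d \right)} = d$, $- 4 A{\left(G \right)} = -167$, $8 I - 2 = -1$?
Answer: $- \frac{381409}{32} \approx -11919.0$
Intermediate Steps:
$I = \frac{1}{8}$ ($I = \frac{1}{4} + \frac{1}{8} \left(-1\right) = \frac{1}{4} - \frac{1}{8} = \frac{1}{8} \approx 0.125$)
$n{\left(h,T \right)} = -188$ ($n{\left(h,T \right)} = -4 + 2 \left(\left(-1\right) 92\right) = -4 + 2 \left(-92\right) = -4 - 184 = -188$)
$A{\left(G \right)} = \frac{167}{4}$ ($A{\left(G \right)} = \left(- \frac{1}{4}\right) \left(-167\right) = \frac{167}{4}$)
$g = -3$
$M{\left(P \right)} = \frac{1}{8} + P$ ($M{\left(P \right)} = P + \frac{1}{8} = \frac{1}{8} + P$)
$M{\left(g \right)} \left(\left(A{\left(x{\left(-7 \right)} \right)} + 4292\right) + n{\left(-137,109 \right)}\right) = \left(\frac{1}{8} - 3\right) \left(\left(\frac{167}{4} + 4292\right) - 188\right) = - \frac{23 \left(\frac{17335}{4} - 188\right)}{8} = \left(- \frac{23}{8}\right) \frac{16583}{4} = - \frac{381409}{32}$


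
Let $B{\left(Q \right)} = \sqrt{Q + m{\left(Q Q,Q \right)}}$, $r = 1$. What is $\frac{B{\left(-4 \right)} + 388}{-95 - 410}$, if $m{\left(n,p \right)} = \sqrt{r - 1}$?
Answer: $- \frac{388}{505} - \frac{2 i}{505} \approx -0.76832 - 0.0039604 i$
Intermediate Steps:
$m{\left(n,p \right)} = 0$ ($m{\left(n,p \right)} = \sqrt{1 - 1} = \sqrt{0} = 0$)
$B{\left(Q \right)} = \sqrt{Q}$ ($B{\left(Q \right)} = \sqrt{Q + 0} = \sqrt{Q}$)
$\frac{B{\left(-4 \right)} + 388}{-95 - 410} = \frac{\sqrt{-4} + 388}{-95 - 410} = \frac{2 i + 388}{-505} = \left(388 + 2 i\right) \left(- \frac{1}{505}\right) = - \frac{388}{505} - \frac{2 i}{505}$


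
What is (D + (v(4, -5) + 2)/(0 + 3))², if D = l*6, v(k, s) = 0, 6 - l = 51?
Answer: 652864/9 ≈ 72541.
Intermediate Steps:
l = -45 (l = 6 - 1*51 = 6 - 51 = -45)
D = -270 (D = -45*6 = -270)
(D + (v(4, -5) + 2)/(0 + 3))² = (-270 + (0 + 2)/(0 + 3))² = (-270 + 2/3)² = (-270 + (⅓)*2)² = (-270 + ⅔)² = (-808/3)² = 652864/9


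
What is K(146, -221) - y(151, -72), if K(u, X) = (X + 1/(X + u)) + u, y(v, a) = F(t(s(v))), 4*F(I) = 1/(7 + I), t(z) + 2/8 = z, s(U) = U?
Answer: -3550081/47325 ≈ -75.015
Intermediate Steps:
t(z) = -¼ + z
F(I) = 1/(4*(7 + I))
y(v, a) = 1/(4*(27/4 + v)) (y(v, a) = 1/(4*(7 + (-¼ + v))) = 1/(4*(27/4 + v)))
K(u, X) = X + u + 1/(X + u)
K(146, -221) - y(151, -72) = (1 + (-221)² + 146² + 2*(-221)*146)/(-221 + 146) - 1/(27 + 4*151) = (1 + 48841 + 21316 - 64532)/(-75) - 1/(27 + 604) = -1/75*5626 - 1/631 = -5626/75 - 1*1/631 = -5626/75 - 1/631 = -3550081/47325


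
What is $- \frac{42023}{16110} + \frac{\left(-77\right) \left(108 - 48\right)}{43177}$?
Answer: $- \frac{1888855271}{695581470} \approx -2.7155$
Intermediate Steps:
$- \frac{42023}{16110} + \frac{\left(-77\right) \left(108 - 48\right)}{43177} = \left(-42023\right) \frac{1}{16110} + \left(-77\right) 60 \cdot \frac{1}{43177} = - \frac{42023}{16110} - \frac{4620}{43177} = - \frac{1888855271}{695581470}$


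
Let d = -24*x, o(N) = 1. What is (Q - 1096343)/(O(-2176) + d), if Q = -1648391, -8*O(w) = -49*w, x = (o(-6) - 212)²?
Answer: 1372367/540916 ≈ 2.5371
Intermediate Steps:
x = 44521 (x = (1 - 212)² = (-211)² = 44521)
O(w) = 49*w/8 (O(w) = -(-49)*w/8 = 49*w/8)
d = -1068504 (d = -24*44521 = -1068504)
(Q - 1096343)/(O(-2176) + d) = (-1648391 - 1096343)/((49/8)*(-2176) - 1068504) = -2744734/(-13328 - 1068504) = -2744734/(-1081832) = -2744734*(-1/1081832) = 1372367/540916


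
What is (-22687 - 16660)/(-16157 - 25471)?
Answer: 39347/41628 ≈ 0.94520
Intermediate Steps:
(-22687 - 16660)/(-16157 - 25471) = -39347/(-41628) = -39347*(-1/41628) = 39347/41628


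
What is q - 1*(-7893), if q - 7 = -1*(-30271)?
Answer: 38171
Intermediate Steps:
q = 30278 (q = 7 - 1*(-30271) = 7 + 30271 = 30278)
q - 1*(-7893) = 30278 - 1*(-7893) = 30278 + 7893 = 38171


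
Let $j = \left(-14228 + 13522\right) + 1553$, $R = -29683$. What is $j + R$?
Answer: $-28836$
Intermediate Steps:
$j = 847$ ($j = -706 + 1553 = 847$)
$j + R = 847 - 29683 = -28836$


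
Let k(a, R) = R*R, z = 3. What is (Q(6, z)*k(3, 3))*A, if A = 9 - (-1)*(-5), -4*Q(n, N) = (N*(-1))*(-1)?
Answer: -27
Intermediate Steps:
Q(n, N) = -N/4 (Q(n, N) = -N*(-1)*(-1)/4 = -(-N)*(-1)/4 = -N/4)
k(a, R) = R²
A = 4 (A = 9 - 1*5 = 9 - 5 = 4)
(Q(6, z)*k(3, 3))*A = (-¼*3*3²)*4 = -¾*9*4 = -27/4*4 = -27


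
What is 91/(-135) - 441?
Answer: -59626/135 ≈ -441.67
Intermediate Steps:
91/(-135) - 441 = 91*(-1/135) - 441 = -91/135 - 441 = -59626/135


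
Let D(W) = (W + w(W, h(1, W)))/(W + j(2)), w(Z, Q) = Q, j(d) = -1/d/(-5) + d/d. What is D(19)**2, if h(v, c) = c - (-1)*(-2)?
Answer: 14400/4489 ≈ 3.2078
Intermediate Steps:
h(v, c) = -2 + c (h(v, c) = c - 1*2 = c - 2 = -2 + c)
j(d) = 1 + 1/(5*d) (j(d) = -1/d*(-1/5) + 1 = 1/(5*d) + 1 = 1 + 1/(5*d))
D(W) = (-2 + 2*W)/(11/10 + W) (D(W) = (W + (-2 + W))/(W + (1/5 + 2)/2) = (-2 + 2*W)/(W + (1/2)*(11/5)) = (-2 + 2*W)/(W + 11/10) = (-2 + 2*W)/(11/10 + W))
D(19)**2 = (20*(-1 + 19)/(11 + 10*19))**2 = (20*18/(11 + 190))**2 = (20*18/201)**2 = (20*(1/201)*18)**2 = (120/67)**2 = 14400/4489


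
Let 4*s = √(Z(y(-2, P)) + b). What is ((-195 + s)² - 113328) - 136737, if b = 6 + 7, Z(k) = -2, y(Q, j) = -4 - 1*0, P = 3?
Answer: -250065 + (780 - √11)²/16 ≈ -2.1236e+5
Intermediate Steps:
y(Q, j) = -4 (y(Q, j) = -4 + 0 = -4)
b = 13
s = √11/4 (s = √(-2 + 13)/4 = √11/4 ≈ 0.82916)
((-195 + s)² - 113328) - 136737 = ((-195 + √11/4)² - 113328) - 136737 = (-113328 + (-195 + √11/4)²) - 136737 = -250065 + (-195 + √11/4)²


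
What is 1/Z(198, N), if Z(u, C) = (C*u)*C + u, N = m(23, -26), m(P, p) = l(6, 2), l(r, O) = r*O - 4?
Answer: 1/12870 ≈ 7.7700e-5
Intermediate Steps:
l(r, O) = -4 + O*r (l(r, O) = O*r - 4 = -4 + O*r)
m(P, p) = 8 (m(P, p) = -4 + 2*6 = -4 + 12 = 8)
N = 8
Z(u, C) = u + u*C² (Z(u, C) = u*C² + u = u + u*C²)
1/Z(198, N) = 1/(198*(1 + 8²)) = 1/(198*(1 + 64)) = 1/(198*65) = 1/12870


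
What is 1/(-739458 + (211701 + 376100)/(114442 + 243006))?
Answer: -357448/264317195383 ≈ -1.3523e-6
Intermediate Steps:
1/(-739458 + (211701 + 376100)/(114442 + 243006)) = 1/(-739458 + 587801/357448) = 1/(-264317195383/357448) = -357448/264317195383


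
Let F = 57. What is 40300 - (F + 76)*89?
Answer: 28463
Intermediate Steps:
40300 - (F + 76)*89 = 40300 - (57 + 76)*89 = 40300 - 133*89 = 40300 - 1*11837 = 40300 - 11837 = 28463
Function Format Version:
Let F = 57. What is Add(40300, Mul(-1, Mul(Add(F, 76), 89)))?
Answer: 28463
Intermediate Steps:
Add(40300, Mul(-1, Mul(Add(F, 76), 89))) = Add(40300, Mul(-1, Mul(Add(57, 76), 89))) = Add(40300, Mul(-1, Mul(133, 89))) = Add(40300, Mul(-1, 11837)) = Add(40300, -11837) = 28463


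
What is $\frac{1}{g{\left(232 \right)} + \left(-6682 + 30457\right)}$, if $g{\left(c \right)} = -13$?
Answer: $\frac{1}{23762} \approx 4.2084 \cdot 10^{-5}$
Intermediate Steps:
$\frac{1}{g{\left(232 \right)} + \left(-6682 + 30457\right)} = \frac{1}{-13 + \left(-6682 + 30457\right)} = \frac{1}{-13 + 23775} = \frac{1}{23762}$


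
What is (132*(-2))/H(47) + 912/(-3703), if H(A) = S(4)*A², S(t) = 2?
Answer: -2503404/8179927 ≈ -0.30604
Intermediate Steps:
H(A) = 2*A²
(132*(-2))/H(47) + 912/(-3703) = (132*(-2))/((2*47²)) + 912/(-3703) = -264/(2*2209) + 912*(-1/3703) = -264/4418 - 912/3703 = -264*1/4418 - 912/3703 = -132/2209 - 912/3703 = -2503404/8179927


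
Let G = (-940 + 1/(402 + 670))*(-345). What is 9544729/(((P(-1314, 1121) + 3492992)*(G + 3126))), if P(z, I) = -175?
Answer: 10231949488/1225979909151159 ≈ 8.3459e-6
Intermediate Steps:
G = 347649255/1072 (G = (-940 + 1/1072)*(-345) = -1007679/1072*(-345) = 347649255/1072 ≈ 3.2430e+5)
9544729/(((P(-1314, 1121) + 3492992)*(G + 3126))) = 9544729/(((-175 + 3492992)*(347649255/1072 + 3126))) = 9544729/((3492817*(351000327/1072))) = 9544729/(1225979909151159/1072) = 9544729*(1072/1225979909151159) = 10231949488/1225979909151159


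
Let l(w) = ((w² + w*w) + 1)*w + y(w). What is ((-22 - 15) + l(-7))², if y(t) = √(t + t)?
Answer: (730 - I*√14)² ≈ 5.3289e+5 - 5463.0*I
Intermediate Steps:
y(t) = √2*√t (y(t) = √(2*t) = √2*√t)
l(w) = w*(1 + 2*w²) + √2*√w (l(w) = ((w² + w*w) + 1)*w + √2*√w = ((w² + w²) + 1)*w + √2*√w = (2*w² + 1)*w + √2*√w = (1 + 2*w²)*w + √2*√w = w*(1 + 2*w²) + √2*√w)
((-22 - 15) + l(-7))² = ((-22 - 15) + (-7 + 2*(-7)³ + √2*√(-7)))² = (-37 + (-7 + 2*(-343) + √2*(I*√7)))² = (-37 + (-7 - 686 + I*√14))² = (-37 + (-693 + I*√14))² = (-730 + I*√14)²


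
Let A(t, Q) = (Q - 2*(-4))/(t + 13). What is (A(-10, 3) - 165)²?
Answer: 234256/9 ≈ 26028.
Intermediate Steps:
A(t, Q) = (8 + Q)/(13 + t) (A(t, Q) = (Q + 8)/(13 + t) = (8 + Q)/(13 + t))
(A(-10, 3) - 165)² = ((8 + 3)/(13 - 10) - 165)² = (11/3 - 165)² = (-484/3)² = 234256/9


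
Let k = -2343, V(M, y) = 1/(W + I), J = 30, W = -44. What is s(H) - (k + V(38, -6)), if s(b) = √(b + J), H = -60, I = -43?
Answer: 203842/87 + I*√30 ≈ 2343.0 + 5.4772*I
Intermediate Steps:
V(M, y) = -1/87 (V(M, y) = 1/(-44 - 43) = 1/(-87) = -1/87)
s(b) = √(30 + b) (s(b) = √(b + 30) = √(30 + b))
s(H) - (k + V(38, -6)) = √(30 - 60) - (-2343 - 1/87) = √(-30) - 1*(-203842/87) = I*√30 + 203842/87 = 203842/87 + I*√30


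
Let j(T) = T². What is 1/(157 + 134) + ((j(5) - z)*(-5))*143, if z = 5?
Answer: -4161299/291 ≈ -14300.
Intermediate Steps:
1/(157 + 134) + ((j(5) - z)*(-5))*143 = 1/(157 + 134) + ((5² - 1*5)*(-5))*143 = 1/291 + ((25 - 5)*(-5))*143 = 1/291 + (20*(-5))*143 = 1/291 - 100*143 = 1/291 - 14300 = -4161299/291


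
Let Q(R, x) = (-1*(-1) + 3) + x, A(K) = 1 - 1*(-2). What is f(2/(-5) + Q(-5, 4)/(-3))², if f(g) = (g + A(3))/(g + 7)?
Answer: 1/3481 ≈ 0.00028727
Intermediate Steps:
A(K) = 3 (A(K) = 1 + 2 = 3)
Q(R, x) = 4 + x (Q(R, x) = (1 + 3) + x = 4 + x)
f(g) = (3 + g)/(7 + g) (f(g) = (g + 3)/(g + 7) = (3 + g)/(7 + g))
f(2/(-5) + Q(-5, 4)/(-3))² = ((3 + (2/(-5) + (4 + 4)/(-3)))/(7 + (2/(-5) + (4 + 4)/(-3))))² = ((3 + (2*(-⅕) + 8*(-⅓)))/(7 + (2*(-⅕) + 8*(-⅓))))² = ((3 + (-⅖ - 8/3))/(7 + (-⅖ - 8/3)))² = ((3 - 46/15)/(7 - 46/15))² = (-1/15/(59/15))² = ((15/59)*(-1/15))² = (-1/59)² = 1/3481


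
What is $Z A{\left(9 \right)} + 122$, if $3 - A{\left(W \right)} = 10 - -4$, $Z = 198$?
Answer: $-2056$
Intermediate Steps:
$A{\left(W \right)} = -11$ ($A{\left(W \right)} = 3 - \left(10 - -4\right) = 3 - \left(10 + 4\right) = 3 - 14 = -11$)
$Z A{\left(9 \right)} + 122 = 198 \left(-11\right) + 122 = -2178 + 122 = -2056$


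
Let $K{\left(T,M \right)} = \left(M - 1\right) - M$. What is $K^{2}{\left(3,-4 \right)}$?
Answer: $1$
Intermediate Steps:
$K{\left(T,M \right)} = -1$ ($K{\left(T,M \right)} = \left(-1 + M\right) - M = -1$)
$K^{2}{\left(3,-4 \right)} = \left(-1\right)^{2} = 1$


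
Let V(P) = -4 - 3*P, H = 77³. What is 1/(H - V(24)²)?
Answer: 1/450757 ≈ 2.2185e-6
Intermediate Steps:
H = 456533
1/(H - V(24)²) = 1/(456533 - (-4 - 3*24)²) = 1/(456533 - (-4 - 72)²) = 1/(456533 - 1*(-76)²) = 1/(456533 - 1*5776) = 1/(456533 - 5776) = 1/450757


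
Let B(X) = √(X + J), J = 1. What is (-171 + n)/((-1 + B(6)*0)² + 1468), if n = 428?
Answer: 257/1469 ≈ 0.17495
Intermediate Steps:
B(X) = √(1 + X) (B(X) = √(X + 1) = √(1 + X))
(-171 + n)/((-1 + B(6)*0)² + 1468) = (-171 + 428)/((-1 + √(1 + 6)*0)² + 1468) = 257/((-1 + √7*0)² + 1468) = 257/((-1 + 0)² + 1468) = 257/((-1)² + 1468) = 257/(1 + 1468) = 257/1469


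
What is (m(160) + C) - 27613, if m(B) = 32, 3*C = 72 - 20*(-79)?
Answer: -81091/3 ≈ -27030.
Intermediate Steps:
C = 1652/3 (C = (72 - 20*(-79))/3 = (72 + 1580)/3 = (⅓)*1652 = 1652/3 ≈ 550.67)
(m(160) + C) - 27613 = (32 + 1652/3) - 27613 = 1748/3 - 27613 = -81091/3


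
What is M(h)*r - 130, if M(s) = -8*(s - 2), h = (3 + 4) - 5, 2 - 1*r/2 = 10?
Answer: -130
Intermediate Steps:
r = -16 (r = 4 - 2*10 = 4 - 20 = -16)
h = 2 (h = 7 - 5 = 2)
M(s) = 16 - 8*s (M(s) = -8*(-2 + s) = 16 - 8*s)
M(h)*r - 130 = (16 - 8*2)*(-16) - 130 = (16 - 16)*(-16) - 130 = 0*(-16) - 130 = 0 - 130 = -130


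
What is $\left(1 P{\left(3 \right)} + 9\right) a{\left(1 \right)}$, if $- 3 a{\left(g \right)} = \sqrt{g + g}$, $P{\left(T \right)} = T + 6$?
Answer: $- 6 \sqrt{2} \approx -8.4853$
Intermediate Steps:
$P{\left(T \right)} = 6 + T$
$a{\left(g \right)} = - \frac{\sqrt{2} \sqrt{g}}{3}$ ($a{\left(g \right)} = - \frac{\sqrt{g + g}}{3} = - \frac{\sqrt{2 g}}{3} = - \frac{\sqrt{2} \sqrt{g}}{3}$)
$\left(1 P{\left(3 \right)} + 9\right) a{\left(1 \right)} = \left(1 \left(6 + 3\right) + 9\right) \left(- \frac{\sqrt{2} \sqrt{1}}{3}\right) = \left(1 \cdot 9 + 9\right) \left(\left(- \frac{1}{3}\right) \sqrt{2} \cdot 1\right) = \left(9 + 9\right) \left(- \frac{\sqrt{2}}{3}\right) = 18 \left(- \frac{\sqrt{2}}{3}\right) = - 6 \sqrt{2}$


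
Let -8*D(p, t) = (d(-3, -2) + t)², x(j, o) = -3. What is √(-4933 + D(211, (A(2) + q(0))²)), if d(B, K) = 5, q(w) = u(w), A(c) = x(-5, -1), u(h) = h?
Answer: I*√19830/2 ≈ 70.41*I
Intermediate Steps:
A(c) = -3
q(w) = w
D(p, t) = -(5 + t)²/8
√(-4933 + D(211, (A(2) + q(0))²)) = √(-4933 - (5 + (-3 + 0)²)²/8) = √(-4933 - (5 + (-3)²)²/8) = √(-4933 - (5 + 9)²/8) = √(-4933 - ⅛*14²) = √(-4933 - ⅛*196) = √(-4933 - 49/2) = √(-9915/2) = I*√19830/2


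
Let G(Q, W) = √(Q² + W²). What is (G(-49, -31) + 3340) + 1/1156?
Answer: 3861041/1156 + 41*√2 ≈ 3398.0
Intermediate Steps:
(G(-49, -31) + 3340) + 1/1156 = (√((-49)² + (-31)²) + 3340) + 1/1156 = (√(2401 + 961) + 3340) + 1/1156 = (√3362 + 3340) + 1/1156 = (41*√2 + 3340) + 1/1156 = (3340 + 41*√2) + 1/1156 = 3861041/1156 + 41*√2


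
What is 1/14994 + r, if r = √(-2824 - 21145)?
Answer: 1/14994 + I*√23969 ≈ 6.6693e-5 + 154.82*I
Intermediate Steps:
r = I*√23969 (r = √(-23969) = I*√23969 ≈ 154.82*I)
1/14994 + r = 1/14994 + I*√23969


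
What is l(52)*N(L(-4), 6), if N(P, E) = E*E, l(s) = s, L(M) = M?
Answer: 1872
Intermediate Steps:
N(P, E) = E²
l(52)*N(L(-4), 6) = 52*6² = 52*36 = 1872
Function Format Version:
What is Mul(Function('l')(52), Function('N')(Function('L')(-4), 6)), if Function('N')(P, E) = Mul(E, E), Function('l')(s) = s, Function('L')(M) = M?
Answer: 1872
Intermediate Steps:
Function('N')(P, E) = Pow(E, 2)
Mul(Function('l')(52), Function('N')(Function('L')(-4), 6)) = Mul(52, Pow(6, 2)) = Mul(52, 36) = 1872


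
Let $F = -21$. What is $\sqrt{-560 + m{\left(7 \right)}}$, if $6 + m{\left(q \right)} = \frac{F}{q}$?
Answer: $i \sqrt{569} \approx 23.854 i$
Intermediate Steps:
$m{\left(q \right)} = -6 - \frac{21}{q}$
$\sqrt{-560 + m{\left(7 \right)}} = \sqrt{-560 - \left(6 + \frac{21}{7}\right)} = \sqrt{-560 - 9} = \sqrt{-569} = i \sqrt{569}$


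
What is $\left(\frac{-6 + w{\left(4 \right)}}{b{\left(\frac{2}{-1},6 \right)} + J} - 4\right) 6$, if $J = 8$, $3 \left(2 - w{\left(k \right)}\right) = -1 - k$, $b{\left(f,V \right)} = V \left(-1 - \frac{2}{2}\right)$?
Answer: $- \frac{41}{2} \approx -20.5$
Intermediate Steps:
$b{\left(f,V \right)} = - 2 V$ ($b{\left(f,V \right)} = V \left(-1 - 1\right) = V \left(-2\right) = - 2 V$)
$w{\left(k \right)} = \frac{7}{3} + \frac{k}{3}$ ($w{\left(k \right)} = 2 - \frac{-1 - k}{3} = 2 + \left(\frac{1}{3} + \frac{k}{3}\right) = \frac{7}{3} + \frac{k}{3}$)
$\left(\frac{-6 + w{\left(4 \right)}}{b{\left(\frac{2}{-1},6 \right)} + J} - 4\right) 6 = \left(\frac{-6 + \left(\frac{7}{3} + \frac{1}{3} \cdot 4\right)}{\left(-2\right) 6 + 8} - 4\right) 6 = \left(\frac{-6 + \left(\frac{7}{3} + \frac{4}{3}\right)}{-12 + 8} - 4\right) 6 = \left(\frac{-6 + \frac{11}{3}}{-4} - 4\right) 6 = \left(\left(- \frac{7}{3}\right) \left(- \frac{1}{4}\right) - 4\right) 6 = \left(\frac{7}{12} - 4\right) 6 = \left(- \frac{41}{12}\right) 6 = - \frac{41}{2}$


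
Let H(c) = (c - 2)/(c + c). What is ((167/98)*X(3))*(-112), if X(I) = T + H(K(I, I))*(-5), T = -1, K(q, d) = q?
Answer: 7348/21 ≈ 349.90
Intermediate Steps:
H(c) = (-2 + c)/(2*c) (H(c) = (-2 + c)/((2*c)) = (-2 + c)*(1/(2*c)) = (-2 + c)/(2*c))
X(I) = -1 - 5*(-2 + I)/(2*I) (X(I) = -1 + ((-2 + I)/(2*I))*(-5) = -1 - 5*(-2 + I)/(2*I))
((167/98)*X(3))*(-112) = ((167/98)*(-7/2 + 5/3))*(-112) = ((167*(1/98))*(-7/2 + 5*(1/3)))*(-112) = (167*(-7/2 + 5/3)/98)*(-112) = ((167/98)*(-11/6))*(-112) = -1837/588*(-112) = 7348/21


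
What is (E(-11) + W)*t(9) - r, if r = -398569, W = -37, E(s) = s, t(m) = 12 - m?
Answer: 398425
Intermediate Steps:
(E(-11) + W)*t(9) - r = (-11 - 37)*(12 - 1*9) - 1*(-398569) = -48*(12 - 9) + 398569 = -48*3 + 398569 = -144 + 398569 = 398425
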